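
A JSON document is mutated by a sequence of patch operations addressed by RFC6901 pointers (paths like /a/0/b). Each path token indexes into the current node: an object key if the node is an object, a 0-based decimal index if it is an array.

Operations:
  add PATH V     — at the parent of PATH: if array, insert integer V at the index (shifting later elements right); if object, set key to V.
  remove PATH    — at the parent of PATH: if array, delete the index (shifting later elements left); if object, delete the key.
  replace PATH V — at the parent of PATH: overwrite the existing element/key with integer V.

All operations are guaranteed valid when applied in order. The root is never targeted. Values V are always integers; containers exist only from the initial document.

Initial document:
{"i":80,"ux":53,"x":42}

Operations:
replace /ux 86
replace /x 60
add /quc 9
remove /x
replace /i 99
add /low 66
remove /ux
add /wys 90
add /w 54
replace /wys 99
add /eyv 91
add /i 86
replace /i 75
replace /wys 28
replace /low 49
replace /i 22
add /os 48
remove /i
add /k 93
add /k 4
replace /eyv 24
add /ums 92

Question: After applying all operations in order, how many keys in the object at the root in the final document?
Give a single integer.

After op 1 (replace /ux 86): {"i":80,"ux":86,"x":42}
After op 2 (replace /x 60): {"i":80,"ux":86,"x":60}
After op 3 (add /quc 9): {"i":80,"quc":9,"ux":86,"x":60}
After op 4 (remove /x): {"i":80,"quc":9,"ux":86}
After op 5 (replace /i 99): {"i":99,"quc":9,"ux":86}
After op 6 (add /low 66): {"i":99,"low":66,"quc":9,"ux":86}
After op 7 (remove /ux): {"i":99,"low":66,"quc":9}
After op 8 (add /wys 90): {"i":99,"low":66,"quc":9,"wys":90}
After op 9 (add /w 54): {"i":99,"low":66,"quc":9,"w":54,"wys":90}
After op 10 (replace /wys 99): {"i":99,"low":66,"quc":9,"w":54,"wys":99}
After op 11 (add /eyv 91): {"eyv":91,"i":99,"low":66,"quc":9,"w":54,"wys":99}
After op 12 (add /i 86): {"eyv":91,"i":86,"low":66,"quc":9,"w":54,"wys":99}
After op 13 (replace /i 75): {"eyv":91,"i":75,"low":66,"quc":9,"w":54,"wys":99}
After op 14 (replace /wys 28): {"eyv":91,"i":75,"low":66,"quc":9,"w":54,"wys":28}
After op 15 (replace /low 49): {"eyv":91,"i":75,"low":49,"quc":9,"w":54,"wys":28}
After op 16 (replace /i 22): {"eyv":91,"i":22,"low":49,"quc":9,"w":54,"wys":28}
After op 17 (add /os 48): {"eyv":91,"i":22,"low":49,"os":48,"quc":9,"w":54,"wys":28}
After op 18 (remove /i): {"eyv":91,"low":49,"os":48,"quc":9,"w":54,"wys":28}
After op 19 (add /k 93): {"eyv":91,"k":93,"low":49,"os":48,"quc":9,"w":54,"wys":28}
After op 20 (add /k 4): {"eyv":91,"k":4,"low":49,"os":48,"quc":9,"w":54,"wys":28}
After op 21 (replace /eyv 24): {"eyv":24,"k":4,"low":49,"os":48,"quc":9,"w":54,"wys":28}
After op 22 (add /ums 92): {"eyv":24,"k":4,"low":49,"os":48,"quc":9,"ums":92,"w":54,"wys":28}
Size at the root: 8

Answer: 8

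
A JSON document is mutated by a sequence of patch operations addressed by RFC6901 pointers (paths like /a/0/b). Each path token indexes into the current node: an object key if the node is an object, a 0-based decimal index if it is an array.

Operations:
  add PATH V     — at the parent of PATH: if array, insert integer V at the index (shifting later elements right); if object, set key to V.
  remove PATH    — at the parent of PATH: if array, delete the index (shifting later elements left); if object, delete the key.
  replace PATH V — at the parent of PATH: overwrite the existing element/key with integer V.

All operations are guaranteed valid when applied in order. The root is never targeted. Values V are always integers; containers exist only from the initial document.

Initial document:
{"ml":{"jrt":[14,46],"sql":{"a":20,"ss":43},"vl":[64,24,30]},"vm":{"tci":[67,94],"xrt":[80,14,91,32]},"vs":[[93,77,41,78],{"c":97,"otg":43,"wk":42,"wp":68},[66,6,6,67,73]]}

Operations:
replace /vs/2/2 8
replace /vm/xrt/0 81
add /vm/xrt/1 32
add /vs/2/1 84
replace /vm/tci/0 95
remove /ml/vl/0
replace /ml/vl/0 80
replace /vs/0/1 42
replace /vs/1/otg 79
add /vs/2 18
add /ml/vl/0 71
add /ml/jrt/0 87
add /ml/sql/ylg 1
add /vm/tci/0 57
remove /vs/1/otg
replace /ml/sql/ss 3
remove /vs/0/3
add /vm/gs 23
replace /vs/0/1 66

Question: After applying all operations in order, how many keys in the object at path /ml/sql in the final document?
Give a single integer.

After op 1 (replace /vs/2/2 8): {"ml":{"jrt":[14,46],"sql":{"a":20,"ss":43},"vl":[64,24,30]},"vm":{"tci":[67,94],"xrt":[80,14,91,32]},"vs":[[93,77,41,78],{"c":97,"otg":43,"wk":42,"wp":68},[66,6,8,67,73]]}
After op 2 (replace /vm/xrt/0 81): {"ml":{"jrt":[14,46],"sql":{"a":20,"ss":43},"vl":[64,24,30]},"vm":{"tci":[67,94],"xrt":[81,14,91,32]},"vs":[[93,77,41,78],{"c":97,"otg":43,"wk":42,"wp":68},[66,6,8,67,73]]}
After op 3 (add /vm/xrt/1 32): {"ml":{"jrt":[14,46],"sql":{"a":20,"ss":43},"vl":[64,24,30]},"vm":{"tci":[67,94],"xrt":[81,32,14,91,32]},"vs":[[93,77,41,78],{"c":97,"otg":43,"wk":42,"wp":68},[66,6,8,67,73]]}
After op 4 (add /vs/2/1 84): {"ml":{"jrt":[14,46],"sql":{"a":20,"ss":43},"vl":[64,24,30]},"vm":{"tci":[67,94],"xrt":[81,32,14,91,32]},"vs":[[93,77,41,78],{"c":97,"otg":43,"wk":42,"wp":68},[66,84,6,8,67,73]]}
After op 5 (replace /vm/tci/0 95): {"ml":{"jrt":[14,46],"sql":{"a":20,"ss":43},"vl":[64,24,30]},"vm":{"tci":[95,94],"xrt":[81,32,14,91,32]},"vs":[[93,77,41,78],{"c":97,"otg":43,"wk":42,"wp":68},[66,84,6,8,67,73]]}
After op 6 (remove /ml/vl/0): {"ml":{"jrt":[14,46],"sql":{"a":20,"ss":43},"vl":[24,30]},"vm":{"tci":[95,94],"xrt":[81,32,14,91,32]},"vs":[[93,77,41,78],{"c":97,"otg":43,"wk":42,"wp":68},[66,84,6,8,67,73]]}
After op 7 (replace /ml/vl/0 80): {"ml":{"jrt":[14,46],"sql":{"a":20,"ss":43},"vl":[80,30]},"vm":{"tci":[95,94],"xrt":[81,32,14,91,32]},"vs":[[93,77,41,78],{"c":97,"otg":43,"wk":42,"wp":68},[66,84,6,8,67,73]]}
After op 8 (replace /vs/0/1 42): {"ml":{"jrt":[14,46],"sql":{"a":20,"ss":43},"vl":[80,30]},"vm":{"tci":[95,94],"xrt":[81,32,14,91,32]},"vs":[[93,42,41,78],{"c":97,"otg":43,"wk":42,"wp":68},[66,84,6,8,67,73]]}
After op 9 (replace /vs/1/otg 79): {"ml":{"jrt":[14,46],"sql":{"a":20,"ss":43},"vl":[80,30]},"vm":{"tci":[95,94],"xrt":[81,32,14,91,32]},"vs":[[93,42,41,78],{"c":97,"otg":79,"wk":42,"wp":68},[66,84,6,8,67,73]]}
After op 10 (add /vs/2 18): {"ml":{"jrt":[14,46],"sql":{"a":20,"ss":43},"vl":[80,30]},"vm":{"tci":[95,94],"xrt":[81,32,14,91,32]},"vs":[[93,42,41,78],{"c":97,"otg":79,"wk":42,"wp":68},18,[66,84,6,8,67,73]]}
After op 11 (add /ml/vl/0 71): {"ml":{"jrt":[14,46],"sql":{"a":20,"ss":43},"vl":[71,80,30]},"vm":{"tci":[95,94],"xrt":[81,32,14,91,32]},"vs":[[93,42,41,78],{"c":97,"otg":79,"wk":42,"wp":68},18,[66,84,6,8,67,73]]}
After op 12 (add /ml/jrt/0 87): {"ml":{"jrt":[87,14,46],"sql":{"a":20,"ss":43},"vl":[71,80,30]},"vm":{"tci":[95,94],"xrt":[81,32,14,91,32]},"vs":[[93,42,41,78],{"c":97,"otg":79,"wk":42,"wp":68},18,[66,84,6,8,67,73]]}
After op 13 (add /ml/sql/ylg 1): {"ml":{"jrt":[87,14,46],"sql":{"a":20,"ss":43,"ylg":1},"vl":[71,80,30]},"vm":{"tci":[95,94],"xrt":[81,32,14,91,32]},"vs":[[93,42,41,78],{"c":97,"otg":79,"wk":42,"wp":68},18,[66,84,6,8,67,73]]}
After op 14 (add /vm/tci/0 57): {"ml":{"jrt":[87,14,46],"sql":{"a":20,"ss":43,"ylg":1},"vl":[71,80,30]},"vm":{"tci":[57,95,94],"xrt":[81,32,14,91,32]},"vs":[[93,42,41,78],{"c":97,"otg":79,"wk":42,"wp":68},18,[66,84,6,8,67,73]]}
After op 15 (remove /vs/1/otg): {"ml":{"jrt":[87,14,46],"sql":{"a":20,"ss":43,"ylg":1},"vl":[71,80,30]},"vm":{"tci":[57,95,94],"xrt":[81,32,14,91,32]},"vs":[[93,42,41,78],{"c":97,"wk":42,"wp":68},18,[66,84,6,8,67,73]]}
After op 16 (replace /ml/sql/ss 3): {"ml":{"jrt":[87,14,46],"sql":{"a":20,"ss":3,"ylg":1},"vl":[71,80,30]},"vm":{"tci":[57,95,94],"xrt":[81,32,14,91,32]},"vs":[[93,42,41,78],{"c":97,"wk":42,"wp":68},18,[66,84,6,8,67,73]]}
After op 17 (remove /vs/0/3): {"ml":{"jrt":[87,14,46],"sql":{"a":20,"ss":3,"ylg":1},"vl":[71,80,30]},"vm":{"tci":[57,95,94],"xrt":[81,32,14,91,32]},"vs":[[93,42,41],{"c":97,"wk":42,"wp":68},18,[66,84,6,8,67,73]]}
After op 18 (add /vm/gs 23): {"ml":{"jrt":[87,14,46],"sql":{"a":20,"ss":3,"ylg":1},"vl":[71,80,30]},"vm":{"gs":23,"tci":[57,95,94],"xrt":[81,32,14,91,32]},"vs":[[93,42,41],{"c":97,"wk":42,"wp":68},18,[66,84,6,8,67,73]]}
After op 19 (replace /vs/0/1 66): {"ml":{"jrt":[87,14,46],"sql":{"a":20,"ss":3,"ylg":1},"vl":[71,80,30]},"vm":{"gs":23,"tci":[57,95,94],"xrt":[81,32,14,91,32]},"vs":[[93,66,41],{"c":97,"wk":42,"wp":68},18,[66,84,6,8,67,73]]}
Size at path /ml/sql: 3

Answer: 3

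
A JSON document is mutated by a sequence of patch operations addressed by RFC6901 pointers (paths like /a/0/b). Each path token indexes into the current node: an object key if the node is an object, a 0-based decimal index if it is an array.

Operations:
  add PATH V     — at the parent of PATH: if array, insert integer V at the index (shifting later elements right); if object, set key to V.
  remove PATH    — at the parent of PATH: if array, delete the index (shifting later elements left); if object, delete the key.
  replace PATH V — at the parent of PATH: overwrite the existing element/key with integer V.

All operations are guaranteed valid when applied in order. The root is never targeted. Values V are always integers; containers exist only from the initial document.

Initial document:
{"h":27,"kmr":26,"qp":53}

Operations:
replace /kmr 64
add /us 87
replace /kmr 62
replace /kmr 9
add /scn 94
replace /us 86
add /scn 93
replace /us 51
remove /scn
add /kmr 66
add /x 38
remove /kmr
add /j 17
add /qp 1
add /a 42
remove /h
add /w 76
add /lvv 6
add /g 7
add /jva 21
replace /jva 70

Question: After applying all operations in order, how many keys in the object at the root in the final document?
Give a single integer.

Answer: 9

Derivation:
After op 1 (replace /kmr 64): {"h":27,"kmr":64,"qp":53}
After op 2 (add /us 87): {"h":27,"kmr":64,"qp":53,"us":87}
After op 3 (replace /kmr 62): {"h":27,"kmr":62,"qp":53,"us":87}
After op 4 (replace /kmr 9): {"h":27,"kmr":9,"qp":53,"us":87}
After op 5 (add /scn 94): {"h":27,"kmr":9,"qp":53,"scn":94,"us":87}
After op 6 (replace /us 86): {"h":27,"kmr":9,"qp":53,"scn":94,"us":86}
After op 7 (add /scn 93): {"h":27,"kmr":9,"qp":53,"scn":93,"us":86}
After op 8 (replace /us 51): {"h":27,"kmr":9,"qp":53,"scn":93,"us":51}
After op 9 (remove /scn): {"h":27,"kmr":9,"qp":53,"us":51}
After op 10 (add /kmr 66): {"h":27,"kmr":66,"qp":53,"us":51}
After op 11 (add /x 38): {"h":27,"kmr":66,"qp":53,"us":51,"x":38}
After op 12 (remove /kmr): {"h":27,"qp":53,"us":51,"x":38}
After op 13 (add /j 17): {"h":27,"j":17,"qp":53,"us":51,"x":38}
After op 14 (add /qp 1): {"h":27,"j":17,"qp":1,"us":51,"x":38}
After op 15 (add /a 42): {"a":42,"h":27,"j":17,"qp":1,"us":51,"x":38}
After op 16 (remove /h): {"a":42,"j":17,"qp":1,"us":51,"x":38}
After op 17 (add /w 76): {"a":42,"j":17,"qp":1,"us":51,"w":76,"x":38}
After op 18 (add /lvv 6): {"a":42,"j":17,"lvv":6,"qp":1,"us":51,"w":76,"x":38}
After op 19 (add /g 7): {"a":42,"g":7,"j":17,"lvv":6,"qp":1,"us":51,"w":76,"x":38}
After op 20 (add /jva 21): {"a":42,"g":7,"j":17,"jva":21,"lvv":6,"qp":1,"us":51,"w":76,"x":38}
After op 21 (replace /jva 70): {"a":42,"g":7,"j":17,"jva":70,"lvv":6,"qp":1,"us":51,"w":76,"x":38}
Size at the root: 9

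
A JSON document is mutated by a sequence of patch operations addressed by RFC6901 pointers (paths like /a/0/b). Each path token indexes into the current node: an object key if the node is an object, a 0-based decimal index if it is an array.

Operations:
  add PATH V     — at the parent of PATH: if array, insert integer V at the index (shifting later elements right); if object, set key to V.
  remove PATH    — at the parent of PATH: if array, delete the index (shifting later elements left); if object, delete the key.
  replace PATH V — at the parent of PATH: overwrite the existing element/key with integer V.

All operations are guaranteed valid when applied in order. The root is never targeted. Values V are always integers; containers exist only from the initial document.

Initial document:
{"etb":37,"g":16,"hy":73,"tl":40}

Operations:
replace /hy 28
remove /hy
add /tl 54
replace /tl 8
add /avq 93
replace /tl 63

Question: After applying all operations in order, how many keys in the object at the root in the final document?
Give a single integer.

Answer: 4

Derivation:
After op 1 (replace /hy 28): {"etb":37,"g":16,"hy":28,"tl":40}
After op 2 (remove /hy): {"etb":37,"g":16,"tl":40}
After op 3 (add /tl 54): {"etb":37,"g":16,"tl":54}
After op 4 (replace /tl 8): {"etb":37,"g":16,"tl":8}
After op 5 (add /avq 93): {"avq":93,"etb":37,"g":16,"tl":8}
After op 6 (replace /tl 63): {"avq":93,"etb":37,"g":16,"tl":63}
Size at the root: 4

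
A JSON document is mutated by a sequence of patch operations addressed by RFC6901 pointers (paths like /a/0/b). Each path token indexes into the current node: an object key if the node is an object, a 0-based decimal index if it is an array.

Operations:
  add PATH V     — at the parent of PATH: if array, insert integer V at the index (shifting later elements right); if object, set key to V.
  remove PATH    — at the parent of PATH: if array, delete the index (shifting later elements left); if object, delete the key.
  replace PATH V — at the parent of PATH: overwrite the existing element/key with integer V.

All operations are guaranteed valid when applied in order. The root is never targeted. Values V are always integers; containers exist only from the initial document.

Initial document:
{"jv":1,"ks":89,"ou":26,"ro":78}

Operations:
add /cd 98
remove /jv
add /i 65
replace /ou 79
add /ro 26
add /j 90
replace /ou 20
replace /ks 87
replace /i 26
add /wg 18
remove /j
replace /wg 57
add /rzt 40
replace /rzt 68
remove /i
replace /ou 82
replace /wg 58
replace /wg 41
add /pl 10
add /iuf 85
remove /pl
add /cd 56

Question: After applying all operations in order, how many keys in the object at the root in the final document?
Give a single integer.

After op 1 (add /cd 98): {"cd":98,"jv":1,"ks":89,"ou":26,"ro":78}
After op 2 (remove /jv): {"cd":98,"ks":89,"ou":26,"ro":78}
After op 3 (add /i 65): {"cd":98,"i":65,"ks":89,"ou":26,"ro":78}
After op 4 (replace /ou 79): {"cd":98,"i":65,"ks":89,"ou":79,"ro":78}
After op 5 (add /ro 26): {"cd":98,"i":65,"ks":89,"ou":79,"ro":26}
After op 6 (add /j 90): {"cd":98,"i":65,"j":90,"ks":89,"ou":79,"ro":26}
After op 7 (replace /ou 20): {"cd":98,"i":65,"j":90,"ks":89,"ou":20,"ro":26}
After op 8 (replace /ks 87): {"cd":98,"i":65,"j":90,"ks":87,"ou":20,"ro":26}
After op 9 (replace /i 26): {"cd":98,"i":26,"j":90,"ks":87,"ou":20,"ro":26}
After op 10 (add /wg 18): {"cd":98,"i":26,"j":90,"ks":87,"ou":20,"ro":26,"wg":18}
After op 11 (remove /j): {"cd":98,"i":26,"ks":87,"ou":20,"ro":26,"wg":18}
After op 12 (replace /wg 57): {"cd":98,"i":26,"ks":87,"ou":20,"ro":26,"wg":57}
After op 13 (add /rzt 40): {"cd":98,"i":26,"ks":87,"ou":20,"ro":26,"rzt":40,"wg":57}
After op 14 (replace /rzt 68): {"cd":98,"i":26,"ks":87,"ou":20,"ro":26,"rzt":68,"wg":57}
After op 15 (remove /i): {"cd":98,"ks":87,"ou":20,"ro":26,"rzt":68,"wg":57}
After op 16 (replace /ou 82): {"cd":98,"ks":87,"ou":82,"ro":26,"rzt":68,"wg":57}
After op 17 (replace /wg 58): {"cd":98,"ks":87,"ou":82,"ro":26,"rzt":68,"wg":58}
After op 18 (replace /wg 41): {"cd":98,"ks":87,"ou":82,"ro":26,"rzt":68,"wg":41}
After op 19 (add /pl 10): {"cd":98,"ks":87,"ou":82,"pl":10,"ro":26,"rzt":68,"wg":41}
After op 20 (add /iuf 85): {"cd":98,"iuf":85,"ks":87,"ou":82,"pl":10,"ro":26,"rzt":68,"wg":41}
After op 21 (remove /pl): {"cd":98,"iuf":85,"ks":87,"ou":82,"ro":26,"rzt":68,"wg":41}
After op 22 (add /cd 56): {"cd":56,"iuf":85,"ks":87,"ou":82,"ro":26,"rzt":68,"wg":41}
Size at the root: 7

Answer: 7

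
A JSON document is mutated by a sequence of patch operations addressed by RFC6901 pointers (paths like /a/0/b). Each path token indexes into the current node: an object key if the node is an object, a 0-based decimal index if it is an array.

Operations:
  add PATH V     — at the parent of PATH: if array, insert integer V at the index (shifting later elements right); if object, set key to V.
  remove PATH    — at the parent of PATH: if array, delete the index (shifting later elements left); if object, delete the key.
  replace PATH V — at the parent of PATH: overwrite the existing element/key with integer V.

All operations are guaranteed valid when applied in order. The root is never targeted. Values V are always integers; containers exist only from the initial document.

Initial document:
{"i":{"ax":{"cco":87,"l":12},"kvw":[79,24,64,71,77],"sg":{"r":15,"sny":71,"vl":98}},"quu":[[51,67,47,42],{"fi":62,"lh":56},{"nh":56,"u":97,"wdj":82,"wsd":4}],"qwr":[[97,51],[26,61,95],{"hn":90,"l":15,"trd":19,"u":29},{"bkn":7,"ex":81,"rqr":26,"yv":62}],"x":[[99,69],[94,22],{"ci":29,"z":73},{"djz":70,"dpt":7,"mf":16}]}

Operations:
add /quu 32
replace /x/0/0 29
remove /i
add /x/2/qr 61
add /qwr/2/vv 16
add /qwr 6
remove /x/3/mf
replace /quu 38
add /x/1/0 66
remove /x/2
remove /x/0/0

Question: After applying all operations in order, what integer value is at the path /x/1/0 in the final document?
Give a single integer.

Answer: 66

Derivation:
After op 1 (add /quu 32): {"i":{"ax":{"cco":87,"l":12},"kvw":[79,24,64,71,77],"sg":{"r":15,"sny":71,"vl":98}},"quu":32,"qwr":[[97,51],[26,61,95],{"hn":90,"l":15,"trd":19,"u":29},{"bkn":7,"ex":81,"rqr":26,"yv":62}],"x":[[99,69],[94,22],{"ci":29,"z":73},{"djz":70,"dpt":7,"mf":16}]}
After op 2 (replace /x/0/0 29): {"i":{"ax":{"cco":87,"l":12},"kvw":[79,24,64,71,77],"sg":{"r":15,"sny":71,"vl":98}},"quu":32,"qwr":[[97,51],[26,61,95],{"hn":90,"l":15,"trd":19,"u":29},{"bkn":7,"ex":81,"rqr":26,"yv":62}],"x":[[29,69],[94,22],{"ci":29,"z":73},{"djz":70,"dpt":7,"mf":16}]}
After op 3 (remove /i): {"quu":32,"qwr":[[97,51],[26,61,95],{"hn":90,"l":15,"trd":19,"u":29},{"bkn":7,"ex":81,"rqr":26,"yv":62}],"x":[[29,69],[94,22],{"ci":29,"z":73},{"djz":70,"dpt":7,"mf":16}]}
After op 4 (add /x/2/qr 61): {"quu":32,"qwr":[[97,51],[26,61,95],{"hn":90,"l":15,"trd":19,"u":29},{"bkn":7,"ex":81,"rqr":26,"yv":62}],"x":[[29,69],[94,22],{"ci":29,"qr":61,"z":73},{"djz":70,"dpt":7,"mf":16}]}
After op 5 (add /qwr/2/vv 16): {"quu":32,"qwr":[[97,51],[26,61,95],{"hn":90,"l":15,"trd":19,"u":29,"vv":16},{"bkn":7,"ex":81,"rqr":26,"yv":62}],"x":[[29,69],[94,22],{"ci":29,"qr":61,"z":73},{"djz":70,"dpt":7,"mf":16}]}
After op 6 (add /qwr 6): {"quu":32,"qwr":6,"x":[[29,69],[94,22],{"ci":29,"qr":61,"z":73},{"djz":70,"dpt":7,"mf":16}]}
After op 7 (remove /x/3/mf): {"quu":32,"qwr":6,"x":[[29,69],[94,22],{"ci":29,"qr":61,"z":73},{"djz":70,"dpt":7}]}
After op 8 (replace /quu 38): {"quu":38,"qwr":6,"x":[[29,69],[94,22],{"ci":29,"qr":61,"z":73},{"djz":70,"dpt":7}]}
After op 9 (add /x/1/0 66): {"quu":38,"qwr":6,"x":[[29,69],[66,94,22],{"ci":29,"qr":61,"z":73},{"djz":70,"dpt":7}]}
After op 10 (remove /x/2): {"quu":38,"qwr":6,"x":[[29,69],[66,94,22],{"djz":70,"dpt":7}]}
After op 11 (remove /x/0/0): {"quu":38,"qwr":6,"x":[[69],[66,94,22],{"djz":70,"dpt":7}]}
Value at /x/1/0: 66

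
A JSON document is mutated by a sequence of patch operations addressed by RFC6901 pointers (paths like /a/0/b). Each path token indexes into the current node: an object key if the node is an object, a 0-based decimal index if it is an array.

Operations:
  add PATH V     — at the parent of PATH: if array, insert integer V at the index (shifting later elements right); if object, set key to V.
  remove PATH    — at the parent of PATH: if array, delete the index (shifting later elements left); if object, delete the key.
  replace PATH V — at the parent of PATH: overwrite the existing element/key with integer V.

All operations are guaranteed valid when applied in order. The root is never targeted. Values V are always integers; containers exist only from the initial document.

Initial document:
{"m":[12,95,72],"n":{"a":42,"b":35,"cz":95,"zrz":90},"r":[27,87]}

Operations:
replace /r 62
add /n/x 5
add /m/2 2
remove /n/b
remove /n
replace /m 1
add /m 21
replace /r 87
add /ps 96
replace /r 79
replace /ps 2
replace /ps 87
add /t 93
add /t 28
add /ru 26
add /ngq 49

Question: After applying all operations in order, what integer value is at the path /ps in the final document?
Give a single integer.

After op 1 (replace /r 62): {"m":[12,95,72],"n":{"a":42,"b":35,"cz":95,"zrz":90},"r":62}
After op 2 (add /n/x 5): {"m":[12,95,72],"n":{"a":42,"b":35,"cz":95,"x":5,"zrz":90},"r":62}
After op 3 (add /m/2 2): {"m":[12,95,2,72],"n":{"a":42,"b":35,"cz":95,"x":5,"zrz":90},"r":62}
After op 4 (remove /n/b): {"m":[12,95,2,72],"n":{"a":42,"cz":95,"x":5,"zrz":90},"r":62}
After op 5 (remove /n): {"m":[12,95,2,72],"r":62}
After op 6 (replace /m 1): {"m":1,"r":62}
After op 7 (add /m 21): {"m":21,"r":62}
After op 8 (replace /r 87): {"m":21,"r":87}
After op 9 (add /ps 96): {"m":21,"ps":96,"r":87}
After op 10 (replace /r 79): {"m":21,"ps":96,"r":79}
After op 11 (replace /ps 2): {"m":21,"ps":2,"r":79}
After op 12 (replace /ps 87): {"m":21,"ps":87,"r":79}
After op 13 (add /t 93): {"m":21,"ps":87,"r":79,"t":93}
After op 14 (add /t 28): {"m":21,"ps":87,"r":79,"t":28}
After op 15 (add /ru 26): {"m":21,"ps":87,"r":79,"ru":26,"t":28}
After op 16 (add /ngq 49): {"m":21,"ngq":49,"ps":87,"r":79,"ru":26,"t":28}
Value at /ps: 87

Answer: 87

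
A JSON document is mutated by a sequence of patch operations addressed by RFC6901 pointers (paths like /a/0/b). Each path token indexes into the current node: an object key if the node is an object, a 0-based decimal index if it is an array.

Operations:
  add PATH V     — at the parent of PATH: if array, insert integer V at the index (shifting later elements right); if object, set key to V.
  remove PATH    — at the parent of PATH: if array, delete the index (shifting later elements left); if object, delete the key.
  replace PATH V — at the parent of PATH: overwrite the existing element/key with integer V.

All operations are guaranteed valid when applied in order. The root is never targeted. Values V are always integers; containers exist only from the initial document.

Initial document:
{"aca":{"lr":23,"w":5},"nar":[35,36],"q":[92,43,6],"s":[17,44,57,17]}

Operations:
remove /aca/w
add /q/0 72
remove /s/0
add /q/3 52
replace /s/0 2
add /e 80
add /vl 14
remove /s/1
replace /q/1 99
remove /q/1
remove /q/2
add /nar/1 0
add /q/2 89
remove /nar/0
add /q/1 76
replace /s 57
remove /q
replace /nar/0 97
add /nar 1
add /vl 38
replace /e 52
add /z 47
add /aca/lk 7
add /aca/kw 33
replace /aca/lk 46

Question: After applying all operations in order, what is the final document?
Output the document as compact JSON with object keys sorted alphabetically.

After op 1 (remove /aca/w): {"aca":{"lr":23},"nar":[35,36],"q":[92,43,6],"s":[17,44,57,17]}
After op 2 (add /q/0 72): {"aca":{"lr":23},"nar":[35,36],"q":[72,92,43,6],"s":[17,44,57,17]}
After op 3 (remove /s/0): {"aca":{"lr":23},"nar":[35,36],"q":[72,92,43,6],"s":[44,57,17]}
After op 4 (add /q/3 52): {"aca":{"lr":23},"nar":[35,36],"q":[72,92,43,52,6],"s":[44,57,17]}
After op 5 (replace /s/0 2): {"aca":{"lr":23},"nar":[35,36],"q":[72,92,43,52,6],"s":[2,57,17]}
After op 6 (add /e 80): {"aca":{"lr":23},"e":80,"nar":[35,36],"q":[72,92,43,52,6],"s":[2,57,17]}
After op 7 (add /vl 14): {"aca":{"lr":23},"e":80,"nar":[35,36],"q":[72,92,43,52,6],"s":[2,57,17],"vl":14}
After op 8 (remove /s/1): {"aca":{"lr":23},"e":80,"nar":[35,36],"q":[72,92,43,52,6],"s":[2,17],"vl":14}
After op 9 (replace /q/1 99): {"aca":{"lr":23},"e":80,"nar":[35,36],"q":[72,99,43,52,6],"s":[2,17],"vl":14}
After op 10 (remove /q/1): {"aca":{"lr":23},"e":80,"nar":[35,36],"q":[72,43,52,6],"s":[2,17],"vl":14}
After op 11 (remove /q/2): {"aca":{"lr":23},"e":80,"nar":[35,36],"q":[72,43,6],"s":[2,17],"vl":14}
After op 12 (add /nar/1 0): {"aca":{"lr":23},"e":80,"nar":[35,0,36],"q":[72,43,6],"s":[2,17],"vl":14}
After op 13 (add /q/2 89): {"aca":{"lr":23},"e":80,"nar":[35,0,36],"q":[72,43,89,6],"s":[2,17],"vl":14}
After op 14 (remove /nar/0): {"aca":{"lr":23},"e":80,"nar":[0,36],"q":[72,43,89,6],"s":[2,17],"vl":14}
After op 15 (add /q/1 76): {"aca":{"lr":23},"e":80,"nar":[0,36],"q":[72,76,43,89,6],"s":[2,17],"vl":14}
After op 16 (replace /s 57): {"aca":{"lr":23},"e":80,"nar":[0,36],"q":[72,76,43,89,6],"s":57,"vl":14}
After op 17 (remove /q): {"aca":{"lr":23},"e":80,"nar":[0,36],"s":57,"vl":14}
After op 18 (replace /nar/0 97): {"aca":{"lr":23},"e":80,"nar":[97,36],"s":57,"vl":14}
After op 19 (add /nar 1): {"aca":{"lr":23},"e":80,"nar":1,"s":57,"vl":14}
After op 20 (add /vl 38): {"aca":{"lr":23},"e":80,"nar":1,"s":57,"vl":38}
After op 21 (replace /e 52): {"aca":{"lr":23},"e":52,"nar":1,"s":57,"vl":38}
After op 22 (add /z 47): {"aca":{"lr":23},"e":52,"nar":1,"s":57,"vl":38,"z":47}
After op 23 (add /aca/lk 7): {"aca":{"lk":7,"lr":23},"e":52,"nar":1,"s":57,"vl":38,"z":47}
After op 24 (add /aca/kw 33): {"aca":{"kw":33,"lk":7,"lr":23},"e":52,"nar":1,"s":57,"vl":38,"z":47}
After op 25 (replace /aca/lk 46): {"aca":{"kw":33,"lk":46,"lr":23},"e":52,"nar":1,"s":57,"vl":38,"z":47}

Answer: {"aca":{"kw":33,"lk":46,"lr":23},"e":52,"nar":1,"s":57,"vl":38,"z":47}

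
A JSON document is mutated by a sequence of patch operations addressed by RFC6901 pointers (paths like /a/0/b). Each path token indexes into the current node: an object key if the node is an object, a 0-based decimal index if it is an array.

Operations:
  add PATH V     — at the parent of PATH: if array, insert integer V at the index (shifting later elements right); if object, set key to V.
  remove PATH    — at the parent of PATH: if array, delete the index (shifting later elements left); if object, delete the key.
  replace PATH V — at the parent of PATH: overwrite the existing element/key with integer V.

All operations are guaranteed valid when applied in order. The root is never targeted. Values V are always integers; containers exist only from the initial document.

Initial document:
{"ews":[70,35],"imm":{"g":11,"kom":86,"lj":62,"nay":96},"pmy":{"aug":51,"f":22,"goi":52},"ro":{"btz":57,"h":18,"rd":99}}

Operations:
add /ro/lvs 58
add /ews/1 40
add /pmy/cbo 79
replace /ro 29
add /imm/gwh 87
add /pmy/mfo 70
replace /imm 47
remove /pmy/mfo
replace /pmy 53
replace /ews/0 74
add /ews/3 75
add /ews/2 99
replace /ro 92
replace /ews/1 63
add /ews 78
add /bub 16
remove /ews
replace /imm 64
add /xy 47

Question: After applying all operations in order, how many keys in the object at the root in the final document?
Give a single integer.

Answer: 5

Derivation:
After op 1 (add /ro/lvs 58): {"ews":[70,35],"imm":{"g":11,"kom":86,"lj":62,"nay":96},"pmy":{"aug":51,"f":22,"goi":52},"ro":{"btz":57,"h":18,"lvs":58,"rd":99}}
After op 2 (add /ews/1 40): {"ews":[70,40,35],"imm":{"g":11,"kom":86,"lj":62,"nay":96},"pmy":{"aug":51,"f":22,"goi":52},"ro":{"btz":57,"h":18,"lvs":58,"rd":99}}
After op 3 (add /pmy/cbo 79): {"ews":[70,40,35],"imm":{"g":11,"kom":86,"lj":62,"nay":96},"pmy":{"aug":51,"cbo":79,"f":22,"goi":52},"ro":{"btz":57,"h":18,"lvs":58,"rd":99}}
After op 4 (replace /ro 29): {"ews":[70,40,35],"imm":{"g":11,"kom":86,"lj":62,"nay":96},"pmy":{"aug":51,"cbo":79,"f":22,"goi":52},"ro":29}
After op 5 (add /imm/gwh 87): {"ews":[70,40,35],"imm":{"g":11,"gwh":87,"kom":86,"lj":62,"nay":96},"pmy":{"aug":51,"cbo":79,"f":22,"goi":52},"ro":29}
After op 6 (add /pmy/mfo 70): {"ews":[70,40,35],"imm":{"g":11,"gwh":87,"kom":86,"lj":62,"nay":96},"pmy":{"aug":51,"cbo":79,"f":22,"goi":52,"mfo":70},"ro":29}
After op 7 (replace /imm 47): {"ews":[70,40,35],"imm":47,"pmy":{"aug":51,"cbo":79,"f":22,"goi":52,"mfo":70},"ro":29}
After op 8 (remove /pmy/mfo): {"ews":[70,40,35],"imm":47,"pmy":{"aug":51,"cbo":79,"f":22,"goi":52},"ro":29}
After op 9 (replace /pmy 53): {"ews":[70,40,35],"imm":47,"pmy":53,"ro":29}
After op 10 (replace /ews/0 74): {"ews":[74,40,35],"imm":47,"pmy":53,"ro":29}
After op 11 (add /ews/3 75): {"ews":[74,40,35,75],"imm":47,"pmy":53,"ro":29}
After op 12 (add /ews/2 99): {"ews":[74,40,99,35,75],"imm":47,"pmy":53,"ro":29}
After op 13 (replace /ro 92): {"ews":[74,40,99,35,75],"imm":47,"pmy":53,"ro":92}
After op 14 (replace /ews/1 63): {"ews":[74,63,99,35,75],"imm":47,"pmy":53,"ro":92}
After op 15 (add /ews 78): {"ews":78,"imm":47,"pmy":53,"ro":92}
After op 16 (add /bub 16): {"bub":16,"ews":78,"imm":47,"pmy":53,"ro":92}
After op 17 (remove /ews): {"bub":16,"imm":47,"pmy":53,"ro":92}
After op 18 (replace /imm 64): {"bub":16,"imm":64,"pmy":53,"ro":92}
After op 19 (add /xy 47): {"bub":16,"imm":64,"pmy":53,"ro":92,"xy":47}
Size at the root: 5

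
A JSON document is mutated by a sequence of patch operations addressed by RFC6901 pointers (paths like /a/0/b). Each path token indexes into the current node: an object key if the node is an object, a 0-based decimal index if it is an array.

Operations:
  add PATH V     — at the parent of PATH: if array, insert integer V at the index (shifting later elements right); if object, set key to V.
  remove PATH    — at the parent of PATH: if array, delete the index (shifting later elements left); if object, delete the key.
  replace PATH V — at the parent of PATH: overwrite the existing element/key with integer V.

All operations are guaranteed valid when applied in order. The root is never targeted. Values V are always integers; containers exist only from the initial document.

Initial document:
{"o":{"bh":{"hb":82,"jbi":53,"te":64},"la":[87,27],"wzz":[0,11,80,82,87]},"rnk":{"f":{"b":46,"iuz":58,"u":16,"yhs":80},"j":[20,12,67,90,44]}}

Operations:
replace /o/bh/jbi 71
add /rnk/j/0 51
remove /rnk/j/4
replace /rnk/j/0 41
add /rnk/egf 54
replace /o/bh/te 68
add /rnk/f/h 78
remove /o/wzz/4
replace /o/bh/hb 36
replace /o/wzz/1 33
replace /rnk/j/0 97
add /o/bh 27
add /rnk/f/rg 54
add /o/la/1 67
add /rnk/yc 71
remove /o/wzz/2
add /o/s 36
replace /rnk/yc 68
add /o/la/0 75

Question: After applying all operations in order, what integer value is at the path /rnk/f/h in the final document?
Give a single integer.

After op 1 (replace /o/bh/jbi 71): {"o":{"bh":{"hb":82,"jbi":71,"te":64},"la":[87,27],"wzz":[0,11,80,82,87]},"rnk":{"f":{"b":46,"iuz":58,"u":16,"yhs":80},"j":[20,12,67,90,44]}}
After op 2 (add /rnk/j/0 51): {"o":{"bh":{"hb":82,"jbi":71,"te":64},"la":[87,27],"wzz":[0,11,80,82,87]},"rnk":{"f":{"b":46,"iuz":58,"u":16,"yhs":80},"j":[51,20,12,67,90,44]}}
After op 3 (remove /rnk/j/4): {"o":{"bh":{"hb":82,"jbi":71,"te":64},"la":[87,27],"wzz":[0,11,80,82,87]},"rnk":{"f":{"b":46,"iuz":58,"u":16,"yhs":80},"j":[51,20,12,67,44]}}
After op 4 (replace /rnk/j/0 41): {"o":{"bh":{"hb":82,"jbi":71,"te":64},"la":[87,27],"wzz":[0,11,80,82,87]},"rnk":{"f":{"b":46,"iuz":58,"u":16,"yhs":80},"j":[41,20,12,67,44]}}
After op 5 (add /rnk/egf 54): {"o":{"bh":{"hb":82,"jbi":71,"te":64},"la":[87,27],"wzz":[0,11,80,82,87]},"rnk":{"egf":54,"f":{"b":46,"iuz":58,"u":16,"yhs":80},"j":[41,20,12,67,44]}}
After op 6 (replace /o/bh/te 68): {"o":{"bh":{"hb":82,"jbi":71,"te":68},"la":[87,27],"wzz":[0,11,80,82,87]},"rnk":{"egf":54,"f":{"b":46,"iuz":58,"u":16,"yhs":80},"j":[41,20,12,67,44]}}
After op 7 (add /rnk/f/h 78): {"o":{"bh":{"hb":82,"jbi":71,"te":68},"la":[87,27],"wzz":[0,11,80,82,87]},"rnk":{"egf":54,"f":{"b":46,"h":78,"iuz":58,"u":16,"yhs":80},"j":[41,20,12,67,44]}}
After op 8 (remove /o/wzz/4): {"o":{"bh":{"hb":82,"jbi":71,"te":68},"la":[87,27],"wzz":[0,11,80,82]},"rnk":{"egf":54,"f":{"b":46,"h":78,"iuz":58,"u":16,"yhs":80},"j":[41,20,12,67,44]}}
After op 9 (replace /o/bh/hb 36): {"o":{"bh":{"hb":36,"jbi":71,"te":68},"la":[87,27],"wzz":[0,11,80,82]},"rnk":{"egf":54,"f":{"b":46,"h":78,"iuz":58,"u":16,"yhs":80},"j":[41,20,12,67,44]}}
After op 10 (replace /o/wzz/1 33): {"o":{"bh":{"hb":36,"jbi":71,"te":68},"la":[87,27],"wzz":[0,33,80,82]},"rnk":{"egf":54,"f":{"b":46,"h":78,"iuz":58,"u":16,"yhs":80},"j":[41,20,12,67,44]}}
After op 11 (replace /rnk/j/0 97): {"o":{"bh":{"hb":36,"jbi":71,"te":68},"la":[87,27],"wzz":[0,33,80,82]},"rnk":{"egf":54,"f":{"b":46,"h":78,"iuz":58,"u":16,"yhs":80},"j":[97,20,12,67,44]}}
After op 12 (add /o/bh 27): {"o":{"bh":27,"la":[87,27],"wzz":[0,33,80,82]},"rnk":{"egf":54,"f":{"b":46,"h":78,"iuz":58,"u":16,"yhs":80},"j":[97,20,12,67,44]}}
After op 13 (add /rnk/f/rg 54): {"o":{"bh":27,"la":[87,27],"wzz":[0,33,80,82]},"rnk":{"egf":54,"f":{"b":46,"h":78,"iuz":58,"rg":54,"u":16,"yhs":80},"j":[97,20,12,67,44]}}
After op 14 (add /o/la/1 67): {"o":{"bh":27,"la":[87,67,27],"wzz":[0,33,80,82]},"rnk":{"egf":54,"f":{"b":46,"h":78,"iuz":58,"rg":54,"u":16,"yhs":80},"j":[97,20,12,67,44]}}
After op 15 (add /rnk/yc 71): {"o":{"bh":27,"la":[87,67,27],"wzz":[0,33,80,82]},"rnk":{"egf":54,"f":{"b":46,"h":78,"iuz":58,"rg":54,"u":16,"yhs":80},"j":[97,20,12,67,44],"yc":71}}
After op 16 (remove /o/wzz/2): {"o":{"bh":27,"la":[87,67,27],"wzz":[0,33,82]},"rnk":{"egf":54,"f":{"b":46,"h":78,"iuz":58,"rg":54,"u":16,"yhs":80},"j":[97,20,12,67,44],"yc":71}}
After op 17 (add /o/s 36): {"o":{"bh":27,"la":[87,67,27],"s":36,"wzz":[0,33,82]},"rnk":{"egf":54,"f":{"b":46,"h":78,"iuz":58,"rg":54,"u":16,"yhs":80},"j":[97,20,12,67,44],"yc":71}}
After op 18 (replace /rnk/yc 68): {"o":{"bh":27,"la":[87,67,27],"s":36,"wzz":[0,33,82]},"rnk":{"egf":54,"f":{"b":46,"h":78,"iuz":58,"rg":54,"u":16,"yhs":80},"j":[97,20,12,67,44],"yc":68}}
After op 19 (add /o/la/0 75): {"o":{"bh":27,"la":[75,87,67,27],"s":36,"wzz":[0,33,82]},"rnk":{"egf":54,"f":{"b":46,"h":78,"iuz":58,"rg":54,"u":16,"yhs":80},"j":[97,20,12,67,44],"yc":68}}
Value at /rnk/f/h: 78

Answer: 78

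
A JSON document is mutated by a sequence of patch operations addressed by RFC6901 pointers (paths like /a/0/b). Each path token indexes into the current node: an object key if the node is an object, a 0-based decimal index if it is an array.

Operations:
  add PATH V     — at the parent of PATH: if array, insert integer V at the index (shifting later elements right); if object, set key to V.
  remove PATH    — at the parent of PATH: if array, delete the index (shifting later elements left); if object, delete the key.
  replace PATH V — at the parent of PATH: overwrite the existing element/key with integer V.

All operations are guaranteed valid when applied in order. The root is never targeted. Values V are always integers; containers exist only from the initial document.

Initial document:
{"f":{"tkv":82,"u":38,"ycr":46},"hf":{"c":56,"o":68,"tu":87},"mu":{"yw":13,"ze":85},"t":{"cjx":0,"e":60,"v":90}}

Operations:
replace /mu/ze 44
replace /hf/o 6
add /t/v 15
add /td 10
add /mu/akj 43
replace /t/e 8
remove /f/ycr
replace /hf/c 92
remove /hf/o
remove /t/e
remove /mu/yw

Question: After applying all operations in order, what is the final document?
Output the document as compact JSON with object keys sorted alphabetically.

Answer: {"f":{"tkv":82,"u":38},"hf":{"c":92,"tu":87},"mu":{"akj":43,"ze":44},"t":{"cjx":0,"v":15},"td":10}

Derivation:
After op 1 (replace /mu/ze 44): {"f":{"tkv":82,"u":38,"ycr":46},"hf":{"c":56,"o":68,"tu":87},"mu":{"yw":13,"ze":44},"t":{"cjx":0,"e":60,"v":90}}
After op 2 (replace /hf/o 6): {"f":{"tkv":82,"u":38,"ycr":46},"hf":{"c":56,"o":6,"tu":87},"mu":{"yw":13,"ze":44},"t":{"cjx":0,"e":60,"v":90}}
After op 3 (add /t/v 15): {"f":{"tkv":82,"u":38,"ycr":46},"hf":{"c":56,"o":6,"tu":87},"mu":{"yw":13,"ze":44},"t":{"cjx":0,"e":60,"v":15}}
After op 4 (add /td 10): {"f":{"tkv":82,"u":38,"ycr":46},"hf":{"c":56,"o":6,"tu":87},"mu":{"yw":13,"ze":44},"t":{"cjx":0,"e":60,"v":15},"td":10}
After op 5 (add /mu/akj 43): {"f":{"tkv":82,"u":38,"ycr":46},"hf":{"c":56,"o":6,"tu":87},"mu":{"akj":43,"yw":13,"ze":44},"t":{"cjx":0,"e":60,"v":15},"td":10}
After op 6 (replace /t/e 8): {"f":{"tkv":82,"u":38,"ycr":46},"hf":{"c":56,"o":6,"tu":87},"mu":{"akj":43,"yw":13,"ze":44},"t":{"cjx":0,"e":8,"v":15},"td":10}
After op 7 (remove /f/ycr): {"f":{"tkv":82,"u":38},"hf":{"c":56,"o":6,"tu":87},"mu":{"akj":43,"yw":13,"ze":44},"t":{"cjx":0,"e":8,"v":15},"td":10}
After op 8 (replace /hf/c 92): {"f":{"tkv":82,"u":38},"hf":{"c":92,"o":6,"tu":87},"mu":{"akj":43,"yw":13,"ze":44},"t":{"cjx":0,"e":8,"v":15},"td":10}
After op 9 (remove /hf/o): {"f":{"tkv":82,"u":38},"hf":{"c":92,"tu":87},"mu":{"akj":43,"yw":13,"ze":44},"t":{"cjx":0,"e":8,"v":15},"td":10}
After op 10 (remove /t/e): {"f":{"tkv":82,"u":38},"hf":{"c":92,"tu":87},"mu":{"akj":43,"yw":13,"ze":44},"t":{"cjx":0,"v":15},"td":10}
After op 11 (remove /mu/yw): {"f":{"tkv":82,"u":38},"hf":{"c":92,"tu":87},"mu":{"akj":43,"ze":44},"t":{"cjx":0,"v":15},"td":10}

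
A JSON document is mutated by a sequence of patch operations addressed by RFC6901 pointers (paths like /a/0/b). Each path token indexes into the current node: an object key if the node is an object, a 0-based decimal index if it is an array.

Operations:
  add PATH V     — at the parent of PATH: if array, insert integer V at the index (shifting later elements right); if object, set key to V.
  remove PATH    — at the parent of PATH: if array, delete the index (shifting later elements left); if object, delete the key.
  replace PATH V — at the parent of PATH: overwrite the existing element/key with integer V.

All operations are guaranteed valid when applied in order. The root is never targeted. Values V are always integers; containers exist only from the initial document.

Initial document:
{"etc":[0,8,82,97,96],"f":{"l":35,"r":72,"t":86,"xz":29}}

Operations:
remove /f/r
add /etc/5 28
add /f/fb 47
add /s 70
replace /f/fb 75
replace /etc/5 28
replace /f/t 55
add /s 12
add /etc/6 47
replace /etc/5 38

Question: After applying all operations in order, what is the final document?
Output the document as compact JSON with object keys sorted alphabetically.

Answer: {"etc":[0,8,82,97,96,38,47],"f":{"fb":75,"l":35,"t":55,"xz":29},"s":12}

Derivation:
After op 1 (remove /f/r): {"etc":[0,8,82,97,96],"f":{"l":35,"t":86,"xz":29}}
After op 2 (add /etc/5 28): {"etc":[0,8,82,97,96,28],"f":{"l":35,"t":86,"xz":29}}
After op 3 (add /f/fb 47): {"etc":[0,8,82,97,96,28],"f":{"fb":47,"l":35,"t":86,"xz":29}}
After op 4 (add /s 70): {"etc":[0,8,82,97,96,28],"f":{"fb":47,"l":35,"t":86,"xz":29},"s":70}
After op 5 (replace /f/fb 75): {"etc":[0,8,82,97,96,28],"f":{"fb":75,"l":35,"t":86,"xz":29},"s":70}
After op 6 (replace /etc/5 28): {"etc":[0,8,82,97,96,28],"f":{"fb":75,"l":35,"t":86,"xz":29},"s":70}
After op 7 (replace /f/t 55): {"etc":[0,8,82,97,96,28],"f":{"fb":75,"l":35,"t":55,"xz":29},"s":70}
After op 8 (add /s 12): {"etc":[0,8,82,97,96,28],"f":{"fb":75,"l":35,"t":55,"xz":29},"s":12}
After op 9 (add /etc/6 47): {"etc":[0,8,82,97,96,28,47],"f":{"fb":75,"l":35,"t":55,"xz":29},"s":12}
After op 10 (replace /etc/5 38): {"etc":[0,8,82,97,96,38,47],"f":{"fb":75,"l":35,"t":55,"xz":29},"s":12}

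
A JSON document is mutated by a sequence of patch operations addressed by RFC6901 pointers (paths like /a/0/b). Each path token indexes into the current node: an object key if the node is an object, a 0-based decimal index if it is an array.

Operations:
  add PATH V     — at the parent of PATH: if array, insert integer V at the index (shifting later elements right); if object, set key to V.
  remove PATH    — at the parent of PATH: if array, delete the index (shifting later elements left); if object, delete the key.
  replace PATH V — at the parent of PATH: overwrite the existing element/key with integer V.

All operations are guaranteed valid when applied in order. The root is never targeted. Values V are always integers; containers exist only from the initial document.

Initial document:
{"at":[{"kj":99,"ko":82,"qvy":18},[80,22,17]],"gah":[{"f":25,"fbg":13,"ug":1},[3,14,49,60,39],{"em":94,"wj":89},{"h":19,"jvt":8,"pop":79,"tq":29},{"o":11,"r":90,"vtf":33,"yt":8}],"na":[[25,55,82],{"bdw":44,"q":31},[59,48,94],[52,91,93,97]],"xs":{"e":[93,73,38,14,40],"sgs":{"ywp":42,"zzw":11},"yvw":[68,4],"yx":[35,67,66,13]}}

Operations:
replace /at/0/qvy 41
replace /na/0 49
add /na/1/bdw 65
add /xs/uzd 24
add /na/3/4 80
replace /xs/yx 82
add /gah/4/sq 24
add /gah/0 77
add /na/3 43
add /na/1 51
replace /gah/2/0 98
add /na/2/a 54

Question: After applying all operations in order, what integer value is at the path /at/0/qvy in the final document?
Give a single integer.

After op 1 (replace /at/0/qvy 41): {"at":[{"kj":99,"ko":82,"qvy":41},[80,22,17]],"gah":[{"f":25,"fbg":13,"ug":1},[3,14,49,60,39],{"em":94,"wj":89},{"h":19,"jvt":8,"pop":79,"tq":29},{"o":11,"r":90,"vtf":33,"yt":8}],"na":[[25,55,82],{"bdw":44,"q":31},[59,48,94],[52,91,93,97]],"xs":{"e":[93,73,38,14,40],"sgs":{"ywp":42,"zzw":11},"yvw":[68,4],"yx":[35,67,66,13]}}
After op 2 (replace /na/0 49): {"at":[{"kj":99,"ko":82,"qvy":41},[80,22,17]],"gah":[{"f":25,"fbg":13,"ug":1},[3,14,49,60,39],{"em":94,"wj":89},{"h":19,"jvt":8,"pop":79,"tq":29},{"o":11,"r":90,"vtf":33,"yt":8}],"na":[49,{"bdw":44,"q":31},[59,48,94],[52,91,93,97]],"xs":{"e":[93,73,38,14,40],"sgs":{"ywp":42,"zzw":11},"yvw":[68,4],"yx":[35,67,66,13]}}
After op 3 (add /na/1/bdw 65): {"at":[{"kj":99,"ko":82,"qvy":41},[80,22,17]],"gah":[{"f":25,"fbg":13,"ug":1},[3,14,49,60,39],{"em":94,"wj":89},{"h":19,"jvt":8,"pop":79,"tq":29},{"o":11,"r":90,"vtf":33,"yt":8}],"na":[49,{"bdw":65,"q":31},[59,48,94],[52,91,93,97]],"xs":{"e":[93,73,38,14,40],"sgs":{"ywp":42,"zzw":11},"yvw":[68,4],"yx":[35,67,66,13]}}
After op 4 (add /xs/uzd 24): {"at":[{"kj":99,"ko":82,"qvy":41},[80,22,17]],"gah":[{"f":25,"fbg":13,"ug":1},[3,14,49,60,39],{"em":94,"wj":89},{"h":19,"jvt":8,"pop":79,"tq":29},{"o":11,"r":90,"vtf":33,"yt":8}],"na":[49,{"bdw":65,"q":31},[59,48,94],[52,91,93,97]],"xs":{"e":[93,73,38,14,40],"sgs":{"ywp":42,"zzw":11},"uzd":24,"yvw":[68,4],"yx":[35,67,66,13]}}
After op 5 (add /na/3/4 80): {"at":[{"kj":99,"ko":82,"qvy":41},[80,22,17]],"gah":[{"f":25,"fbg":13,"ug":1},[3,14,49,60,39],{"em":94,"wj":89},{"h":19,"jvt":8,"pop":79,"tq":29},{"o":11,"r":90,"vtf":33,"yt":8}],"na":[49,{"bdw":65,"q":31},[59,48,94],[52,91,93,97,80]],"xs":{"e":[93,73,38,14,40],"sgs":{"ywp":42,"zzw":11},"uzd":24,"yvw":[68,4],"yx":[35,67,66,13]}}
After op 6 (replace /xs/yx 82): {"at":[{"kj":99,"ko":82,"qvy":41},[80,22,17]],"gah":[{"f":25,"fbg":13,"ug":1},[3,14,49,60,39],{"em":94,"wj":89},{"h":19,"jvt":8,"pop":79,"tq":29},{"o":11,"r":90,"vtf":33,"yt":8}],"na":[49,{"bdw":65,"q":31},[59,48,94],[52,91,93,97,80]],"xs":{"e":[93,73,38,14,40],"sgs":{"ywp":42,"zzw":11},"uzd":24,"yvw":[68,4],"yx":82}}
After op 7 (add /gah/4/sq 24): {"at":[{"kj":99,"ko":82,"qvy":41},[80,22,17]],"gah":[{"f":25,"fbg":13,"ug":1},[3,14,49,60,39],{"em":94,"wj":89},{"h":19,"jvt":8,"pop":79,"tq":29},{"o":11,"r":90,"sq":24,"vtf":33,"yt":8}],"na":[49,{"bdw":65,"q":31},[59,48,94],[52,91,93,97,80]],"xs":{"e":[93,73,38,14,40],"sgs":{"ywp":42,"zzw":11},"uzd":24,"yvw":[68,4],"yx":82}}
After op 8 (add /gah/0 77): {"at":[{"kj":99,"ko":82,"qvy":41},[80,22,17]],"gah":[77,{"f":25,"fbg":13,"ug":1},[3,14,49,60,39],{"em":94,"wj":89},{"h":19,"jvt":8,"pop":79,"tq":29},{"o":11,"r":90,"sq":24,"vtf":33,"yt":8}],"na":[49,{"bdw":65,"q":31},[59,48,94],[52,91,93,97,80]],"xs":{"e":[93,73,38,14,40],"sgs":{"ywp":42,"zzw":11},"uzd":24,"yvw":[68,4],"yx":82}}
After op 9 (add /na/3 43): {"at":[{"kj":99,"ko":82,"qvy":41},[80,22,17]],"gah":[77,{"f":25,"fbg":13,"ug":1},[3,14,49,60,39],{"em":94,"wj":89},{"h":19,"jvt":8,"pop":79,"tq":29},{"o":11,"r":90,"sq":24,"vtf":33,"yt":8}],"na":[49,{"bdw":65,"q":31},[59,48,94],43,[52,91,93,97,80]],"xs":{"e":[93,73,38,14,40],"sgs":{"ywp":42,"zzw":11},"uzd":24,"yvw":[68,4],"yx":82}}
After op 10 (add /na/1 51): {"at":[{"kj":99,"ko":82,"qvy":41},[80,22,17]],"gah":[77,{"f":25,"fbg":13,"ug":1},[3,14,49,60,39],{"em":94,"wj":89},{"h":19,"jvt":8,"pop":79,"tq":29},{"o":11,"r":90,"sq":24,"vtf":33,"yt":8}],"na":[49,51,{"bdw":65,"q":31},[59,48,94],43,[52,91,93,97,80]],"xs":{"e":[93,73,38,14,40],"sgs":{"ywp":42,"zzw":11},"uzd":24,"yvw":[68,4],"yx":82}}
After op 11 (replace /gah/2/0 98): {"at":[{"kj":99,"ko":82,"qvy":41},[80,22,17]],"gah":[77,{"f":25,"fbg":13,"ug":1},[98,14,49,60,39],{"em":94,"wj":89},{"h":19,"jvt":8,"pop":79,"tq":29},{"o":11,"r":90,"sq":24,"vtf":33,"yt":8}],"na":[49,51,{"bdw":65,"q":31},[59,48,94],43,[52,91,93,97,80]],"xs":{"e":[93,73,38,14,40],"sgs":{"ywp":42,"zzw":11},"uzd":24,"yvw":[68,4],"yx":82}}
After op 12 (add /na/2/a 54): {"at":[{"kj":99,"ko":82,"qvy":41},[80,22,17]],"gah":[77,{"f":25,"fbg":13,"ug":1},[98,14,49,60,39],{"em":94,"wj":89},{"h":19,"jvt":8,"pop":79,"tq":29},{"o":11,"r":90,"sq":24,"vtf":33,"yt":8}],"na":[49,51,{"a":54,"bdw":65,"q":31},[59,48,94],43,[52,91,93,97,80]],"xs":{"e":[93,73,38,14,40],"sgs":{"ywp":42,"zzw":11},"uzd":24,"yvw":[68,4],"yx":82}}
Value at /at/0/qvy: 41

Answer: 41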